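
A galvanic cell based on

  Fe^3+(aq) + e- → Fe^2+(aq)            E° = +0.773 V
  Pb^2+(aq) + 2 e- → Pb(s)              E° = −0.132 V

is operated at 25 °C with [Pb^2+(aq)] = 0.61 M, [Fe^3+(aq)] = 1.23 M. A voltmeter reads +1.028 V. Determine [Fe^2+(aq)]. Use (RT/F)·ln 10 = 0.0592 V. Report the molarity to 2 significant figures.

With Fe³⁺/Fe²⁺ at the cathode and Pb²⁺/Pb at the anode, E°cell = +0.773 − (−0.132) = +0.905 V (n = 2).
Rearranging E = E° − (0.0592/n)·log Q gives log Q = 2(+0.905 − (+1.028))/0.0592 = −4.155.
Balancing electrons gives 2 Fe^3+(aq) + Pb(s) → 2 Fe^2+(aq) + Pb^2+(aq); thus Q = ([Fe^2+(aq)]^2·[Pb^2+(aq)]) / [Fe^3+(aq)]^2.
Isolating [Fe^2+(aq)] in Q = 10^{−4.155} yields log [Fe^2+(aq)] = −1.880, i.e. 0.013 M.

0.013 M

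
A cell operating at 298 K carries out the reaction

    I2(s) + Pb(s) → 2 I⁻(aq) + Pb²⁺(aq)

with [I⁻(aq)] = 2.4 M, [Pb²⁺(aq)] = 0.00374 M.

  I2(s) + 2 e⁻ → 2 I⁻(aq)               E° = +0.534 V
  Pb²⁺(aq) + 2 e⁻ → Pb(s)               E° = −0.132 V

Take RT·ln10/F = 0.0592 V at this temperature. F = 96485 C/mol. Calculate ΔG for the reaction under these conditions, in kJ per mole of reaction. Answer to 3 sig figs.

−138 kJ/mol

With I₂/I⁻ reduced at the cathode, E°cell = +0.534 − (−0.132) = +0.666 V and n = 2.
Q = [I⁻(aq)]^2·[Pb²⁺(aq)] = 0.0215, so log Q = −1.667 and E = +0.666 − (0.0592/2)(−1.667) = +0.7153 V.
ΔG = −nFE = −(2)(96485)(+0.7153) J/mol = −138 kJ/mol.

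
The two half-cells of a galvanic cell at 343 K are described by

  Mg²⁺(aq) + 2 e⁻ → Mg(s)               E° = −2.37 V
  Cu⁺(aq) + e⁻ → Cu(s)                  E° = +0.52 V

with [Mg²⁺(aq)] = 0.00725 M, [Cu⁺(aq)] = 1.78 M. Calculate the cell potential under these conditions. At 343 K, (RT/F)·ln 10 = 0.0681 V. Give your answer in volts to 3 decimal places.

+2.980 V

The Cu⁺/Cu couple has the more positive E°, so it is the cathode; Mg²⁺/Mg is the anode.
E°cell = E°cat − E°an = +0.52 − (−2.37) = +2.89 V; n = 2.
The balanced reaction is 2 Cu⁺(aq) + Mg(s) → 2 Cu(s) + Mg²⁺(aq), so Q = [Mg²⁺(aq)] / [Cu⁺(aq)]^2 = 0.00229 and log Q = −2.641.
E = E° − (0.0681/n)·log Q = +2.89 − (0.0681/2)(−2.641) = +2.980 V.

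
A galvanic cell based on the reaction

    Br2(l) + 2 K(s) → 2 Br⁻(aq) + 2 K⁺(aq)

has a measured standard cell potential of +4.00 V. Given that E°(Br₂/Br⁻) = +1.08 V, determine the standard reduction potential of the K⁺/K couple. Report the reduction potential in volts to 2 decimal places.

−2.92 V

In the reaction as written the Br₂/Br⁻ couple is reduced (cathode) and K⁺/K is oxidized (anode), so E°cell = E°(Br₂/Br⁻) − E°(K⁺/K).
E°(K⁺/K) = E°(cathode) − E°cell = +1.08 − (+4.00) = −2.92 V.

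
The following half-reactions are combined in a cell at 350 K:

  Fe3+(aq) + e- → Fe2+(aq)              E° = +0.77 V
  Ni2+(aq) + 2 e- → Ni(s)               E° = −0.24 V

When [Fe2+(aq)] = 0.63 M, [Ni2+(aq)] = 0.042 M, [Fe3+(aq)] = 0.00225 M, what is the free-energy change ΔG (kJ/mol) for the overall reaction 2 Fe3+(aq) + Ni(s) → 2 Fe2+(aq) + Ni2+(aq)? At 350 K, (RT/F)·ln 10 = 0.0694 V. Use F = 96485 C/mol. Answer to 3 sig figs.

−171 kJ/mol

The standard cell potential is +0.77 − (−0.24) = +1.01 V, with n = 2 electrons in the balanced equation.
Q = ([Fe2+(aq)]^2·[Ni2+(aq)]) / [Fe3+(aq)]^2 = 3.29×10^3, so log Q = 3.518 and E = +1.01 − (0.0694/2)(3.518) = +0.8879 V.
ΔG = −nFE = −(2)(96485)(+0.8879) J/mol = −171 kJ/mol.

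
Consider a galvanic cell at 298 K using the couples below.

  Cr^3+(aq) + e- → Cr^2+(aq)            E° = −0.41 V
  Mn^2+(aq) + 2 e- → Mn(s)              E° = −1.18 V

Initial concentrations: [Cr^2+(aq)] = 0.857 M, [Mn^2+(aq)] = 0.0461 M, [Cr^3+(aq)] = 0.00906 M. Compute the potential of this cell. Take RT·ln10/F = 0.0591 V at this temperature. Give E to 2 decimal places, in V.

Cr³⁺/Cr²⁺ is reduced (cathode, E° = −0.41 V) and Mn²⁺/Mn is oxidized (anode).
E°cell = −0.41 − (−1.18) = +0.77 V, with n = 2 electrons transferred.
Balancing gives 2 Cr^3+(aq) + Mn(s) → 2 Cr^2+(aq) + Mn^2+(aq); hence Q = ([Cr^2+(aq)]^2·[Mn^2+(aq)]) / [Cr^3+(aq)]^2 = 412 (log Q = 2.615).
By the Nernst equation, E = +0.77 − (0.0591/2)·(2.615) = +0.69 V.

+0.69 V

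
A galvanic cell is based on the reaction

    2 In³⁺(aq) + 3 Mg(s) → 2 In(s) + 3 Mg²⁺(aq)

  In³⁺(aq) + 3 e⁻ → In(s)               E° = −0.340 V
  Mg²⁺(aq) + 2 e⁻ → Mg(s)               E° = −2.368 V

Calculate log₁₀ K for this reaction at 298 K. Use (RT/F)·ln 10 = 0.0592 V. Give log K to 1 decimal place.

log K = 205.5

The In³⁺/In couple is reduced (cathode); E°cell = −0.340 − (−2.368) = +2.028 V with n = 6.
At equilibrium E = 0, so log K = nE°cell / 0.0592 = (6)(+2.028) / 0.0592 = 205.5.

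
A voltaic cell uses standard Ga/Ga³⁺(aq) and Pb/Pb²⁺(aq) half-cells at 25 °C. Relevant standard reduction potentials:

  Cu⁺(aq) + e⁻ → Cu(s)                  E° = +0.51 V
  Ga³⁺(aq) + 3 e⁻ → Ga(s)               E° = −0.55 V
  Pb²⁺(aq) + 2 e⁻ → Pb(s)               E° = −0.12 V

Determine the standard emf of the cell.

+0.43 V

The Pb²⁺/Pb couple has the higher E°, so Pb ion is reduced (cathode) and Ga is oxidized (anode).
E°cell = E°(cathode) − E°(anode) = −0.12 − (−0.55) = +0.43 V.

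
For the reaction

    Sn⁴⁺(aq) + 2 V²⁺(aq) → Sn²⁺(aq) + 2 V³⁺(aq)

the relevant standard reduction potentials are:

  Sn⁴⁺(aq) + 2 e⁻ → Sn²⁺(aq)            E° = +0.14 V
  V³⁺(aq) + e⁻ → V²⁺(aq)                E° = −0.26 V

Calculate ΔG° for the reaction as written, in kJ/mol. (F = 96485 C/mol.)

In the reaction as written Sn⁴⁺(aq) is reduced, so the Sn⁴⁺/Sn²⁺ couple is the cathode and V³⁺/V²⁺ is the anode.
E°cell = +0.14 − (−0.26) = +0.40 V; balancing electrons gives n = 2.
ΔG° = −nFE°cell = −(2)(96485)(+0.40) J/mol = −77.2 kJ/mol.

−77.2 kJ/mol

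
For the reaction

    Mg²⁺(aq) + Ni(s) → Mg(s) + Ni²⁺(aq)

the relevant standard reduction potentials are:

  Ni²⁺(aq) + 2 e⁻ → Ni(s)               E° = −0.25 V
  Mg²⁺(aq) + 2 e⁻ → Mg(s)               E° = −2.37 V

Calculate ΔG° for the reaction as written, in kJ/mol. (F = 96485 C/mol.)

+409 kJ/mol

In the reaction as written Mg²⁺(aq) is reduced, so the Mg²⁺/Mg couple is the cathode and Ni²⁺/Ni is the anode.
E°cell = −2.37 − (−0.25) = −2.12 V; balancing electrons gives n = 2.
ΔG° = −nFE°cell = −(2)(96485)(−2.12) J/mol = +409 kJ/mol.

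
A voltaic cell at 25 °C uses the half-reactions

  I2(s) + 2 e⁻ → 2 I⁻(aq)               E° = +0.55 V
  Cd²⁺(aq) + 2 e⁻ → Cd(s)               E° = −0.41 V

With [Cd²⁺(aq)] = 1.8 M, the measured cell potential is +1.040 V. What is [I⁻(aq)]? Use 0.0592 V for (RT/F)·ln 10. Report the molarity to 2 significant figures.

I₂/I⁻ is the cathode (higher E°); E°cell = +0.55 − (−0.41) = +0.96 V with n = 2.
Rearranging E = E° − (0.0592/n)·log Q gives log Q = 2(+0.96 − (+1.040))/0.0592 = −2.703.
The balanced reaction is I2(s) + Cd(s) → 2 I⁻(aq) + Cd²⁺(aq), so Q = [I⁻(aq)]^2·[Cd²⁺(aq)].
Isolating [I⁻(aq)] in Q = 10^{−2.703} yields log [I⁻(aq)] = −1.479, i.e. 0.033 M.

0.033 M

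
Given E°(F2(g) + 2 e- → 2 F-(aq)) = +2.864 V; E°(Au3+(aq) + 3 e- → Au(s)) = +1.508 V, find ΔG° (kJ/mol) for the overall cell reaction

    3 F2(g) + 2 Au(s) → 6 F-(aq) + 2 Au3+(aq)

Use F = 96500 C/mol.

In the reaction as written F2(g) is reduced, so the F₂/F⁻ couple is the cathode and Au³⁺/Au is the anode.
E°cell = +2.864 − (+1.508) = +1.356 V; balancing electrons gives n = 6.
ΔG° = −nFE°cell = −(6)(96500)(+1.356) J/mol = −785 kJ/mol.

−785 kJ/mol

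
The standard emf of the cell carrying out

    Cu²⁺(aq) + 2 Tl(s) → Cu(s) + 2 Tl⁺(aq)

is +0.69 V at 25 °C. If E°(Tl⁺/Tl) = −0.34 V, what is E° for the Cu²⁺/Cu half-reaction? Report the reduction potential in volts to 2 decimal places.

+0.35 V

In the reaction as written the Cu²⁺/Cu couple is reduced (cathode) and Tl⁺/Tl is oxidized (anode), so E°cell = E°(Cu²⁺/Cu) − E°(Tl⁺/Tl).
E°(Cu²⁺/Cu) = E°cell + E°(anode) = +0.69 + (−0.34) = +0.35 V.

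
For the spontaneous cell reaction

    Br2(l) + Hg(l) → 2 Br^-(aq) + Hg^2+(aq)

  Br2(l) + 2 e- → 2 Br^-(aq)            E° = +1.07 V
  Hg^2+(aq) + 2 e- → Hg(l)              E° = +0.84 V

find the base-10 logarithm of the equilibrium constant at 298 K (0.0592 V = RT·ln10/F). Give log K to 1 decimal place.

The Br₂/Br⁻ couple is reduced (cathode); E°cell = +1.07 − (+0.84) = +0.23 V with n = 2.
At equilibrium E = 0, so log K = nE°cell / 0.0592 = (2)(+0.23) / 0.0592 = 7.8.

log K = 7.8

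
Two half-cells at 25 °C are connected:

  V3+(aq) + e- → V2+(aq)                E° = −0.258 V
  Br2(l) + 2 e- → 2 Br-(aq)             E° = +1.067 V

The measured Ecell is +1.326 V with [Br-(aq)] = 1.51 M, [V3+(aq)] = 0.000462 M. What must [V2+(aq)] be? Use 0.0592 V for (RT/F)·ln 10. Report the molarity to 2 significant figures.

The Br₂/Br⁻ couple has the larger reduction potential, so it is the cathode: E°cell = +1.067 − (−0.258) = +1.325 V and n = 2.
From the Nernst equation, log Q = n(E° − E)/0.0592 = 2·(+1.325 − (+1.326))/0.0592 = −0.034.
The balanced reaction is Br2(l) + 2 V2+(aq) → 2 Br-(aq) + 2 V3+(aq), so Q = ([Br-(aq)]^2·[V3+(aq)]^2) / [V2+(aq)]^2.
Substituting the known concentrations and solving, log [V2+(aq)] = −3.139 and [V2+(aq)] = 0.00073 M.

0.00073 M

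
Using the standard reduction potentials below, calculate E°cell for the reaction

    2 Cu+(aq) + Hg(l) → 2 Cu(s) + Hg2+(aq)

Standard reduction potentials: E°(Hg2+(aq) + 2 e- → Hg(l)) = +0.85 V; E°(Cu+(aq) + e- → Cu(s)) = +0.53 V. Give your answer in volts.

−0.32 V

In the reaction as written, Cu+(aq) is reduced (cathode) and Hg2+(aq) is produced by oxidation at the anode.
E°cell = E°(cathode) − E°(anode) = +0.53 − (+0.85) = −0.32 V.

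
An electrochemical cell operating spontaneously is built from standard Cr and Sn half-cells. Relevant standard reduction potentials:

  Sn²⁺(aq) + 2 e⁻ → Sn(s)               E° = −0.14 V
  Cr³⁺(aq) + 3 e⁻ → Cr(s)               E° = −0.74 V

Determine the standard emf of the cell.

Of the two couples in this cell, the one with the more positive reduction potential is reduced at the cathode: here that is Sn²⁺/Sn (−0.14 V); Cr³⁺/Cr (−0.74 V) is the anode.
E°cell = E°(cathode) − E°(anode) = −0.14 − (−0.74) = +0.60 V.

+0.60 V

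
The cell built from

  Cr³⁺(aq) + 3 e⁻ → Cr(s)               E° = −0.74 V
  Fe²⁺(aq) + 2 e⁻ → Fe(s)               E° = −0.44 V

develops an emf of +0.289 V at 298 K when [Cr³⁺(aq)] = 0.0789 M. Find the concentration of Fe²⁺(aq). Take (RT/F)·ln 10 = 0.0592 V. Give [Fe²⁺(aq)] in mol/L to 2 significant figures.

0.078 M

Fe²⁺/Fe is the cathode (higher E°); E°cell = −0.44 − (−0.74) = +0.30 V with n = 6.
From the Nernst equation, log Q = n(E° − E)/0.0592 = 6·(+0.30 − (+0.289))/0.0592 = 1.115.
Balancing electrons gives 3 Fe²⁺(aq) + 2 Cr(s) → 3 Fe(s) + 2 Cr³⁺(aq); thus Q = [Cr³⁺(aq)]^2 / [Fe²⁺(aq)]^3.
Solving for the unknown gives log [Fe²⁺(aq)] = −1.107, so [Fe²⁺(aq)] ≈ 0.078 M.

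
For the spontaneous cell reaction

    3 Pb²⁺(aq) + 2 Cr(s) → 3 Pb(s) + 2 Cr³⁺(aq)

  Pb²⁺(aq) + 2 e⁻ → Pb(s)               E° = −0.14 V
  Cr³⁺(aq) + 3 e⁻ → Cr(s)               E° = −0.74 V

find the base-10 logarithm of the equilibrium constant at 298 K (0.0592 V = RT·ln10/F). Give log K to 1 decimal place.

The Pb²⁺/Pb couple is reduced (cathode); E°cell = −0.14 − (−0.74) = +0.60 V with n = 6.
At equilibrium E = 0, so log K = nE°cell / 0.0592 = (6)(+0.60) / 0.0592 = 60.8.

log K = 60.8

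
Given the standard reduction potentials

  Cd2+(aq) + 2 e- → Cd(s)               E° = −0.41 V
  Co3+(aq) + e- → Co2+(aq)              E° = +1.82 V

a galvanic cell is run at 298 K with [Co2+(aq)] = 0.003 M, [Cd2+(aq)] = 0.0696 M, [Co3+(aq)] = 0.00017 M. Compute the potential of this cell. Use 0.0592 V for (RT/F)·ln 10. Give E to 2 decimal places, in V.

+2.19 V

Co³⁺/Co²⁺ is reduced (cathode, E° = +1.82 V) and Cd²⁺/Cd is oxidized (anode).
E°cell = +1.82 − (−0.41) = +2.23 V, with n = 2 electrons transferred.
Balancing gives 2 Co3+(aq) + Cd(s) → 2 Co2+(aq) + Cd2+(aq); hence Q = ([Co2+(aq)]^2·[Cd2+(aq)]) / [Co3+(aq)]^2 = 21.7 (log Q = 1.336).
By the Nernst equation, E = +2.23 − (0.0592/2)·(1.336) = +2.19 V.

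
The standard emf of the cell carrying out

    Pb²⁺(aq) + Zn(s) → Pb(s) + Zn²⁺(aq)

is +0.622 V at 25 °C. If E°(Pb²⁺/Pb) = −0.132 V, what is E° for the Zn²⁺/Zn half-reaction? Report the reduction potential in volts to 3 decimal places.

−0.754 V

In the reaction as written the Pb²⁺/Pb couple is reduced (cathode) and Zn²⁺/Zn is oxidized (anode), so E°cell = E°(Pb²⁺/Pb) − E°(Zn²⁺/Zn).
E°(Zn²⁺/Zn) = E°(cathode) − E°cell = −0.132 − (+0.622) = −0.754 V.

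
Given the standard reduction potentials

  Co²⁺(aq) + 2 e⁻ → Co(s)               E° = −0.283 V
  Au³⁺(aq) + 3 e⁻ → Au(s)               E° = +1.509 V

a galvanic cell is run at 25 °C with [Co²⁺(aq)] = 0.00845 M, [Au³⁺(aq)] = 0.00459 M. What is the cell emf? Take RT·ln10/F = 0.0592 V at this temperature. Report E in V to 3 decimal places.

+1.807 V

The Au³⁺/Au couple has the more positive E°, so it is the cathode; Co²⁺/Co is the anode.
The standard potential is +1.509 − (−0.283) = +1.792 V and the balanced reaction transfers n = 6 electrons.
Balancing gives 2 Au³⁺(aq) + 3 Co(s) → 2 Au(s) + 3 Co²⁺(aq); hence Q = [Co²⁺(aq)]^3 / [Au³⁺(aq)]^2 = 0.0286 (log Q = −1.543).
By the Nernst equation, E = +1.792 − (0.0592/6)·(−1.543) = +1.807 V.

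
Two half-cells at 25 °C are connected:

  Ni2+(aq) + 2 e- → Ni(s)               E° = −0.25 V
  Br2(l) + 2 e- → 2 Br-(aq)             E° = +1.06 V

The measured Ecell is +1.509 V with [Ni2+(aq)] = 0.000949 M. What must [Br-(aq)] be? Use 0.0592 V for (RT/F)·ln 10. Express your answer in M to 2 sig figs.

0.014 M

With Br₂/Br⁻ at the cathode and Ni²⁺/Ni at the anode, E°cell = +1.06 − (−0.25) = +1.31 V (n = 2).
From the Nernst equation, log Q = n(E° − E)/0.0592 = 2·(+1.31 − (+1.509))/0.0592 = −6.723.
Balancing electrons gives Br2(l) + Ni(s) → 2 Br-(aq) + Ni2+(aq); thus Q = [Br-(aq)]^2·[Ni2+(aq)].
Solving for the unknown gives log [Br-(aq)] = −1.850, so [Br-(aq)] ≈ 0.014 M.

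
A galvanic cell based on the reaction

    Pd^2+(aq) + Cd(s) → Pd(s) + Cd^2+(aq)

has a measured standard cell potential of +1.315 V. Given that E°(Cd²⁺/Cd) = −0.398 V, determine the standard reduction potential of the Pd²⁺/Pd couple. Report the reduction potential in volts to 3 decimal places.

In the reaction as written the Pd²⁺/Pd couple is reduced (cathode) and Cd²⁺/Cd is oxidized (anode), so E°cell = E°(Pd²⁺/Pd) − E°(Cd²⁺/Cd).
E°(Pd²⁺/Pd) = E°cell + E°(anode) = +1.315 + (−0.398) = +0.917 V.

+0.917 V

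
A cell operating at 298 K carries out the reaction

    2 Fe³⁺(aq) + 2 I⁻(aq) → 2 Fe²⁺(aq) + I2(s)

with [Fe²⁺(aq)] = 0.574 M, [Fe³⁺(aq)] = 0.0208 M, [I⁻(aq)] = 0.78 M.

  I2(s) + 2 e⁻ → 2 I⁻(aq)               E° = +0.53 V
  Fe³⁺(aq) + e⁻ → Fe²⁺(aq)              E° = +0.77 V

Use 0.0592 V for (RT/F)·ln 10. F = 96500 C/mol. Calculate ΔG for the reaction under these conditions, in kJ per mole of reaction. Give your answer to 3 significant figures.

The standard cell potential is +0.77 − (+0.53) = +0.24 V, with n = 2 electrons in the balanced equation.
Here Q = [Fe²⁺(aq)]^2 / ([Fe³⁺(aq)]^2·[I⁻(aq)]^2) = 1.25×10^3 (log Q = 3.098), giving E = +0.24 − (0.0592/2)·(3.098) = +0.1483 V.
ΔG = −nFE = −(2)(96500)(+0.1483) J/mol = −28.6 kJ/mol.

−28.6 kJ/mol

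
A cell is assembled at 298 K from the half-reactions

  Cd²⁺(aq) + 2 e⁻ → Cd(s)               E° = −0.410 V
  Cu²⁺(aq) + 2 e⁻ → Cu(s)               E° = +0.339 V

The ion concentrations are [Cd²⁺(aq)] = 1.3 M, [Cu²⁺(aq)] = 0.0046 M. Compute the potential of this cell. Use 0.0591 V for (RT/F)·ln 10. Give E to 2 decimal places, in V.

Cu²⁺/Cu is reduced (cathode, E° = +0.339 V) and Cd²⁺/Cd is oxidized (anode).
E°cell = E°cat − E°an = +0.339 − (−0.410) = +0.749 V; n = 2.
The balanced reaction is Cu²⁺(aq) + Cd(s) → Cu(s) + Cd²⁺(aq), so Q = [Cd²⁺(aq)] / [Cu²⁺(aq)] = 283 and log Q = 2.451.
E = E° − (0.0591/n)·log Q = +0.749 − (0.0591/2)(2.451) = +0.68 V.

+0.68 V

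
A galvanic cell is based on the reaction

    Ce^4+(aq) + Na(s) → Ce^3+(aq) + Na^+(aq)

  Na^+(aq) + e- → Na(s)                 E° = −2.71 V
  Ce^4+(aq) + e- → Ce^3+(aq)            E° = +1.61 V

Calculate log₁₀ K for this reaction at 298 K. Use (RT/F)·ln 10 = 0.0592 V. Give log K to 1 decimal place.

log K = 73.0

The Ce⁴⁺/Ce³⁺ couple is reduced (cathode); E°cell = +1.61 − (−2.71) = +4.32 V with n = 1.
At equilibrium E = 0, so log K = nE°cell / 0.0592 = (1)(+4.32) / 0.0592 = 73.0.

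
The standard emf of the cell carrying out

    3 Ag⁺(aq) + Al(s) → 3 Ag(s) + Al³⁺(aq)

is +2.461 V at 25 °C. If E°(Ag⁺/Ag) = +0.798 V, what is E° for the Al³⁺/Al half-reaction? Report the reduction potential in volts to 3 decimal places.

In the reaction as written the Ag⁺/Ag couple is reduced (cathode) and Al³⁺/Al is oxidized (anode), so E°cell = E°(Ag⁺/Ag) − E°(Al³⁺/Al).
E°(Al³⁺/Al) = E°(cathode) − E°cell = +0.798 − (+2.461) = −1.663 V.

−1.663 V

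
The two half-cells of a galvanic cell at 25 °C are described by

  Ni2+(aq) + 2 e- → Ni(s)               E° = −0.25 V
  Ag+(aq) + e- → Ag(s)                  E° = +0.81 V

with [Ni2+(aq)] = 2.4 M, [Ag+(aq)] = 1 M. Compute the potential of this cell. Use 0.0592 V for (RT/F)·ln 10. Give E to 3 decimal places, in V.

Ag⁺/Ag is reduced (cathode, E° = +0.81 V) and Ni²⁺/Ni is oxidized (anode).
E°cell = +0.81 − (−0.25) = +1.06 V, with n = 2 electrons transferred.
For the overall reaction 2 Ag+(aq) + Ni(s) → 2 Ag(s) + Ni2+(aq), Q = [Ni2+(aq)] / [Ag+(aq)]^2 = 2.4, giving log Q = 0.380.
E = E° − (0.0592/n)·log Q = +1.06 − (0.0592/2)(0.380) = +1.049 V.

+1.049 V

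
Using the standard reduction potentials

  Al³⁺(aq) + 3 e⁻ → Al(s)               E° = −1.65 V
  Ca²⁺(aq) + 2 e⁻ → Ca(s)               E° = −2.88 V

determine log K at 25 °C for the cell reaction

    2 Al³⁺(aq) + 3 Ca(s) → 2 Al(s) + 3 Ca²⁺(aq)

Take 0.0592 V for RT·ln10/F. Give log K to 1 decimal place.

log K = 124.7

The Al³⁺/Al couple is reduced (cathode); E°cell = −1.65 − (−2.88) = +1.23 V with n = 6.
At equilibrium E = 0, so log K = nE°cell / 0.0592 = (6)(+1.23) / 0.0592 = 124.7.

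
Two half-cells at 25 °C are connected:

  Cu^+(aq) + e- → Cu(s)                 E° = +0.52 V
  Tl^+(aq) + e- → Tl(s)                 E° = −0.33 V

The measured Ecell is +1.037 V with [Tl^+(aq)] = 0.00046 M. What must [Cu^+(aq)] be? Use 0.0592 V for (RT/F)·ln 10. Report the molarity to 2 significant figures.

With Cu⁺/Cu at the cathode and Tl⁺/Tl at the anode, E°cell = +0.52 − (−0.33) = +0.85 V (n = 1).
From the Nernst equation, log Q = n(E° − E)/0.0592 = 1·(+0.85 − (+1.037))/0.0592 = −3.159.
For Cu^+(aq) + Tl(s) → Cu(s) + Tl^+(aq), the reaction quotient is Q = [Tl^+(aq)] / [Cu^+(aq)].
Isolating [Cu^+(aq)] in Q = 10^{−3.159} yields log [Cu^+(aq)] = −0.178, i.e. 0.66 M.

0.66 M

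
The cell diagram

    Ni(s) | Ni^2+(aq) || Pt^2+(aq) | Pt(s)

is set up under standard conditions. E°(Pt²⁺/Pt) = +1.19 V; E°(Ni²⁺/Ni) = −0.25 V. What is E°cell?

By convention the left-hand electrode in cell notation is the anode (oxidation) and the right-hand electrode is the cathode (reduction).
E°cell = E°(right) − E°(left) = +1.19 − (−0.25) = +1.44 V.

+1.44 V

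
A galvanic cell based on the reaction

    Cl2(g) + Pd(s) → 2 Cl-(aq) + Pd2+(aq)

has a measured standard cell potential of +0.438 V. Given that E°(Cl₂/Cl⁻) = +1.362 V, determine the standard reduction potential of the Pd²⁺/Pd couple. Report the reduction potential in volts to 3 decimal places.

+0.924 V

In the reaction as written the Cl₂/Cl⁻ couple is reduced (cathode) and Pd²⁺/Pd is oxidized (anode), so E°cell = E°(Cl₂/Cl⁻) − E°(Pd²⁺/Pd).
E°(Pd²⁺/Pd) = E°(cathode) − E°cell = +1.362 − (+0.438) = +0.924 V.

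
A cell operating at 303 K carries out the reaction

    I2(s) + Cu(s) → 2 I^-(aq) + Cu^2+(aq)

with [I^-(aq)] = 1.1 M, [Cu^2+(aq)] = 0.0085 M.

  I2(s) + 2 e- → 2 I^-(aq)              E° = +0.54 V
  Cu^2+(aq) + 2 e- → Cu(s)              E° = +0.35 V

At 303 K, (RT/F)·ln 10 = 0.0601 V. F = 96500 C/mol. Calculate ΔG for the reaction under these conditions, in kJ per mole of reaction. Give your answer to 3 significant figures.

With I₂/I⁻ reduced at the cathode, E°cell = +0.54 − (+0.35) = +0.19 V and n = 2.
Here Q = [I^-(aq)]^2·[Cu^2+(aq)] = 0.0103 (log Q = −1.988), giving E = +0.19 − (0.0601/2)·(−1.988) = +0.2497 V.
Finally ΔG = −nFE = −(2)(96500 C/mol)(+0.2497 V) = −48.2 kJ/mol.

−48.2 kJ/mol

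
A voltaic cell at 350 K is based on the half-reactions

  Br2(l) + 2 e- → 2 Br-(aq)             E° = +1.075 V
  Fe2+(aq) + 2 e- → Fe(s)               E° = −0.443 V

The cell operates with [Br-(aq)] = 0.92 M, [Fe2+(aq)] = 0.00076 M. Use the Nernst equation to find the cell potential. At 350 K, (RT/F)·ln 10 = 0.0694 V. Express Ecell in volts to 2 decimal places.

Since E°(Br₂/Br⁻) > E°(Fe²⁺/Fe), Br₂/Br⁻ serves as the cathode.
The standard potential is +1.075 − (−0.443) = +1.518 V and the balanced reaction transfers n = 2 electrons.
For the overall reaction Br2(l) + Fe(s) → 2 Br-(aq) + Fe2+(aq), Q = [Br-(aq)]^2·[Fe2+(aq)] = 0.000643, giving log Q = −3.192.
By the Nernst equation, E = +1.518 − (0.0694/2)·(−3.192) = +1.63 V.

+1.63 V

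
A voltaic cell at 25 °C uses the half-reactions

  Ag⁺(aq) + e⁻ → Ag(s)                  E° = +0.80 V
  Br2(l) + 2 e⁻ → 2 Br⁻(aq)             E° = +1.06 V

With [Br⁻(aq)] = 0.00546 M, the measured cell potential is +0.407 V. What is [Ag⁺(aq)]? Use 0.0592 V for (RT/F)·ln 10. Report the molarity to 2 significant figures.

0.60 M

The Br₂/Br⁻ couple has the larger reduction potential, so it is the cathode: E°cell = +1.06 − (+0.80) = +0.26 V and n = 2.
Rearranging E = E° − (0.0592/n)·log Q gives log Q = 2(+0.26 − (+0.407))/0.0592 = −4.966.
For Br2(l) + 2 Ag(s) → 2 Br⁻(aq) + 2 Ag⁺(aq), the reaction quotient is Q = [Br⁻(aq)]^2·[Ag⁺(aq)]^2.
Substituting the known concentrations and solving, log [Ag⁺(aq)] = −0.220 and [Ag⁺(aq)] = 0.60 M.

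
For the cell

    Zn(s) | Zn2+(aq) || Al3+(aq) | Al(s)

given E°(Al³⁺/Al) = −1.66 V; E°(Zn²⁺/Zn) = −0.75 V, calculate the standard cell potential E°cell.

−0.91 V

By convention the left-hand electrode in cell notation is the anode (oxidation) and the right-hand electrode is the cathode (reduction).
E°cell = E°(right) − E°(left) = −1.66 − (−0.75) = −0.91 V.
The negative sign shows that, as written, the cell would require an external voltage to drive the reaction.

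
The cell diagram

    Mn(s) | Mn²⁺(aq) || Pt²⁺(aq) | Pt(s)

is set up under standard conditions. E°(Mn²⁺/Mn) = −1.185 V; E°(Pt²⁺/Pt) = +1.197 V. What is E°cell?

By convention the left-hand electrode in cell notation is the anode (oxidation) and the right-hand electrode is the cathode (reduction).
E°cell = E°(right) − E°(left) = +1.197 − (−1.185) = +2.382 V.

+2.382 V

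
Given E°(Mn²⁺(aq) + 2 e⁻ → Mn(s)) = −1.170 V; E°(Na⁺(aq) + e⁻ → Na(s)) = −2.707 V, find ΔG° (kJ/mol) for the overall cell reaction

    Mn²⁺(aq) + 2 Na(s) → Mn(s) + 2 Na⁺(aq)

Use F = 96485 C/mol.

In the reaction as written Mn²⁺(aq) is reduced, so the Mn²⁺/Mn couple is the cathode and Na⁺/Na is the anode.
E°cell = −1.170 − (−2.707) = +1.537 V; balancing electrons gives n = 2.
ΔG° = −nFE°cell = −(2)(96485)(+1.537) J/mol = −297 kJ/mol.

−297 kJ/mol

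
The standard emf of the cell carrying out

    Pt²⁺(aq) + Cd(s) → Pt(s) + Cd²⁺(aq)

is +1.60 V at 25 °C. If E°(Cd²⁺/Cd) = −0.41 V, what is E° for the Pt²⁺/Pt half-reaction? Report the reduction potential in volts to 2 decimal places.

In the reaction as written the Pt²⁺/Pt couple is reduced (cathode) and Cd²⁺/Cd is oxidized (anode), so E°cell = E°(Pt²⁺/Pt) − E°(Cd²⁺/Cd).
E°(Pt²⁺/Pt) = E°cell + E°(anode) = +1.60 + (−0.41) = +1.19 V.

+1.19 V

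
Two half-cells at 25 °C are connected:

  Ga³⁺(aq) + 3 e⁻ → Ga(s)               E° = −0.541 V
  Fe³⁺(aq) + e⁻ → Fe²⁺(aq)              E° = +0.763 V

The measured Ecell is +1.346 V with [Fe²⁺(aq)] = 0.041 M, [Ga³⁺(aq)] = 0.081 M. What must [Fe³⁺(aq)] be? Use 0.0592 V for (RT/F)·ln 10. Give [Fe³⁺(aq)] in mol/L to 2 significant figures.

0.091 M

With Fe³⁺/Fe²⁺ at the cathode and Ga³⁺/Ga at the anode, E°cell = +0.763 − (−0.541) = +1.304 V (n = 3).
Rearranging E = E° − (0.0592/n)·log Q gives log Q = 3(+1.304 − (+1.346))/0.0592 = −2.128.
The balanced reaction is 3 Fe³⁺(aq) + Ga(s) → 3 Fe²⁺(aq) + Ga³⁺(aq), so Q = ([Fe²⁺(aq)]^3·[Ga³⁺(aq)]) / [Fe³⁺(aq)]^3.
Solving for the unknown gives log [Fe³⁺(aq)] = −1.042, so [Fe³⁺(aq)] ≈ 0.091 M.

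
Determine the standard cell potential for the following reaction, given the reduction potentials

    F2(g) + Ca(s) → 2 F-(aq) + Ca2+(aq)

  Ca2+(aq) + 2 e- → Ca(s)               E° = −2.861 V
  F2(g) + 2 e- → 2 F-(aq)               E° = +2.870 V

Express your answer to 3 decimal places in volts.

F2(g) gains electrons, so the F₂/F⁻ couple is the cathode; the Ca²⁺/Ca couple is the anode.
E°cell = E°(cathode) − E°(anode) = +2.870 − (−2.861) = +5.731 V.

+5.731 V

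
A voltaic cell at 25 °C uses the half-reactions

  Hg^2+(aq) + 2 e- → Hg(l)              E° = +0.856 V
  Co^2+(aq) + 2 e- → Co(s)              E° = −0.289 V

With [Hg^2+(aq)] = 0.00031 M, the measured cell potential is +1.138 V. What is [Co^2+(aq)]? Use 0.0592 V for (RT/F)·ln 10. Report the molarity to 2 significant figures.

With Hg²⁺/Hg at the cathode and Co²⁺/Co at the anode, E°cell = +0.856 − (−0.289) = +1.145 V (n = 2).
From the Nernst equation, log Q = n(E° − E)/0.0592 = 2·(+1.145 − (+1.138))/0.0592 = 0.236.
For Hg^2+(aq) + Co(s) → Hg(l) + Co^2+(aq), the reaction quotient is Q = [Co^2+(aq)] / [Hg^2+(aq)].
Substituting the known concentrations and solving, log [Co^2+(aq)] = −3.273 and [Co^2+(aq)] = 0.00053 M.

0.00053 M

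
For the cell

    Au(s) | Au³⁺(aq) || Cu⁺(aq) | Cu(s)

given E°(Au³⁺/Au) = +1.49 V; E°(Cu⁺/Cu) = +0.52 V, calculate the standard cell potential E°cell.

−0.97 V

By convention the left-hand electrode in cell notation is the anode (oxidation) and the right-hand electrode is the cathode (reduction).
E°cell = E°(right) − E°(left) = +0.52 − (+1.49) = −0.97 V.
The negative sign shows that, as written, the cell would require an external voltage to drive the reaction.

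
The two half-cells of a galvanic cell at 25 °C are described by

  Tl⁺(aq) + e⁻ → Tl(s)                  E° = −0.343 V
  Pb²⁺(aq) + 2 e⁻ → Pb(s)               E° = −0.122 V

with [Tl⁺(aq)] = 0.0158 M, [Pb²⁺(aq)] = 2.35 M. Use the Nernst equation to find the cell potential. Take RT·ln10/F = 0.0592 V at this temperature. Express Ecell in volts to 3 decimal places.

+0.339 V

Pb²⁺/Pb is reduced (cathode, E° = −0.122 V) and Tl⁺/Tl is oxidized (anode).
E°cell = E°cat − E°an = −0.122 − (−0.343) = +0.221 V; n = 2.
The balanced reaction is Pb²⁺(aq) + 2 Tl(s) → Pb(s) + 2 Tl⁺(aq), so Q = [Tl⁺(aq)]^2 / [Pb²⁺(aq)] = 0.000106 and log Q = −3.974.
By the Nernst equation, E = +0.221 − (0.0592/2)·(−3.974) = +0.339 V.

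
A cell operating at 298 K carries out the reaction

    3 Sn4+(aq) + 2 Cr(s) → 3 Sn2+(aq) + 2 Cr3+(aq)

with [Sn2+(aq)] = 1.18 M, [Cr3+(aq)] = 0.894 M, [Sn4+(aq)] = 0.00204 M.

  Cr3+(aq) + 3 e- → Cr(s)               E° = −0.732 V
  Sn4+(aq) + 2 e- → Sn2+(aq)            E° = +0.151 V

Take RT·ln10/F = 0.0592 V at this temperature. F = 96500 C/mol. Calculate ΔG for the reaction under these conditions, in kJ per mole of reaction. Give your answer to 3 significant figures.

The standard cell potential is +0.151 − (−0.732) = +0.883 V, with n = 6 electrons in the balanced equation.
Q = ([Sn2+(aq)]^3·[Cr3+(aq)]^2) / [Sn4+(aq)]^3 = 1.55×10^8, so log Q = 8.189 and E = +0.883 − (0.0592/6)(8.189) = +0.8022 V.
Finally ΔG = −nFE = −(6)(96500 C/mol)(+0.8022 V) = −464 kJ/mol.

−464 kJ/mol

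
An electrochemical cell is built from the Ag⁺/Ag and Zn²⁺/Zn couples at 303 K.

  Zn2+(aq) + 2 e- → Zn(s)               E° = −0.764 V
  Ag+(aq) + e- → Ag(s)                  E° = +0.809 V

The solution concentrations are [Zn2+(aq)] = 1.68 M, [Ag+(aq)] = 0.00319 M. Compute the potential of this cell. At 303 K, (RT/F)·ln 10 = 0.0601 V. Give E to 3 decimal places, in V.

+1.416 V

The Ag⁺/Ag couple has the more positive E°, so it is the cathode; Zn²⁺/Zn is the anode.
The standard potential is +0.809 − (−0.764) = +1.573 V and the balanced reaction transfers n = 2 electrons.
For the overall reaction 2 Ag+(aq) + Zn(s) → 2 Ag(s) + Zn2+(aq), Q = [Zn2+(aq)] / [Ag+(aq)]^2 = 1.65×10^5, giving log Q = 5.218.
By the Nernst equation, E = +1.573 − (0.0601/2)·(5.218) = +1.416 V.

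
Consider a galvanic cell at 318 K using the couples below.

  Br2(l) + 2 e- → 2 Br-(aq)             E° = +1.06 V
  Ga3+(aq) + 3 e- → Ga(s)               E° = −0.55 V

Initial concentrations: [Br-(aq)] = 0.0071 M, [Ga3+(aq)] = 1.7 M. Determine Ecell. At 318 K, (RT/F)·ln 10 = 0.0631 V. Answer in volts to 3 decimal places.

Br₂/Br⁻ is reduced (cathode, E° = +1.06 V) and Ga³⁺/Ga is oxidized (anode).
E°cell = +1.06 − (−0.55) = +1.61 V, with n = 6 electrons transferred.
For the overall reaction 3 Br2(l) + 2 Ga(s) → 6 Br-(aq) + 2 Ga3+(aq), Q = [Br-(aq)]^6·[Ga3+(aq)]^2 = 3.7×10^−13, giving log Q = −12.432.
Applying E = E° − (RT ln10/nF)·log Q gives +1.61 − (0.0631/6)(−12.432) = +1.741 V.

+1.741 V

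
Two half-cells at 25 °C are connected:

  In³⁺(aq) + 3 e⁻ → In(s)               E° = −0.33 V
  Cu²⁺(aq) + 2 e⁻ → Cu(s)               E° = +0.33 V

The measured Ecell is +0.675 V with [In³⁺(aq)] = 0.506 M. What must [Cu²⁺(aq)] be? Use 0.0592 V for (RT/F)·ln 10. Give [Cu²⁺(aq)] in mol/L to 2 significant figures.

2.0 M

The Cu²⁺/Cu couple has the larger reduction potential, so it is the cathode: E°cell = +0.33 − (−0.33) = +0.66 V and n = 6.
Rearranging E = E° − (0.0592/n)·log Q gives log Q = 6(+0.66 − (+0.675))/0.0592 = −1.520.
The balanced reaction is 3 Cu²⁺(aq) + 2 In(s) → 3 Cu(s) + 2 In³⁺(aq), so Q = [In³⁺(aq)]^2 / [Cu²⁺(aq)]^3.
Solving for the unknown gives log [Cu²⁺(aq)] = 0.309, so [Cu²⁺(aq)] ≈ 2.0 M.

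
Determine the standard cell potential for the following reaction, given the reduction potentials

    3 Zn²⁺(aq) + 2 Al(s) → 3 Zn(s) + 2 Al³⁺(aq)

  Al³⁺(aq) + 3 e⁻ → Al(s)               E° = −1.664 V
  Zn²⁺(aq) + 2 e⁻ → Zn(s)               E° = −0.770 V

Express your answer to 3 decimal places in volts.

+0.894 V

In the reaction as written, Zn²⁺(aq) is reduced (cathode) and Al³⁺(aq) is produced by oxidation at the anode.
E°cell = E°(cathode) − E°(anode) = −0.770 − (−1.664) = +0.894 V.
The positive value indicates the reaction is spontaneous as written.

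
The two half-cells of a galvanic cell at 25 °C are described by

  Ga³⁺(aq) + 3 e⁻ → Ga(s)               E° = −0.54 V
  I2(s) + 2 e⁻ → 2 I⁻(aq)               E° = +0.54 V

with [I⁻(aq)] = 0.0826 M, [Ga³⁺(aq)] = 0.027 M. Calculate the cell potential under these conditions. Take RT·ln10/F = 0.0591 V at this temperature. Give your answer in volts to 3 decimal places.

I₂/I⁻ is reduced (cathode, E° = +0.54 V) and Ga³⁺/Ga is oxidized (anode).
The standard potential is +0.54 − (−0.54) = +1.08 V and the balanced reaction transfers n = 6 electrons.
Balancing gives 3 I2(s) + 2 Ga(s) → 6 I⁻(aq) + 2 Ga³⁺(aq); hence Q = [I⁻(aq)]^6·[Ga³⁺(aq)]^2 = 2.32×10^−10 (log Q = −9.635).
By the Nernst equation, E = +1.08 − (0.0591/6)·(−9.635) = +1.175 V.

+1.175 V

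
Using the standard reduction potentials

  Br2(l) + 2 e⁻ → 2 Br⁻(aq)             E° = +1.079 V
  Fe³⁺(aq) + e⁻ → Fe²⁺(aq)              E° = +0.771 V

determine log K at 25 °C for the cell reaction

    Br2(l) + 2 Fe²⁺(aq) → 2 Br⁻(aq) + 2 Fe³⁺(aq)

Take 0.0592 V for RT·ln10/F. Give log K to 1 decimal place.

The Br₂/Br⁻ couple is reduced (cathode); E°cell = +1.079 − (+0.771) = +0.308 V with n = 2.
At equilibrium E = 0, so log K = nE°cell / 0.0592 = (2)(+0.308) / 0.0592 = 10.4.

log K = 10.4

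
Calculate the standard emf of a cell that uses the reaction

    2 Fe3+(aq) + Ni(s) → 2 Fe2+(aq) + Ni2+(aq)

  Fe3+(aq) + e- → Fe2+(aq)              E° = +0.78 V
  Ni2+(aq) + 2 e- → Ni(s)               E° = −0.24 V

+1.02 V

In the reaction as written, Fe3+(aq) is reduced (cathode) and Ni2+(aq) is produced by oxidation at the anode.
E°cell = E°(cathode) − E°(anode) = +0.78 − (−0.24) = +1.02 V.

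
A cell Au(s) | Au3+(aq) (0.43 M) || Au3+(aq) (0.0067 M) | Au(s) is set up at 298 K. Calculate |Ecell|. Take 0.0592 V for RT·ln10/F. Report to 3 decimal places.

0.036 V

For a concentration cell E°cell = 0, since both electrodes use the same couple.
The compartment with the higher Au3+(aq) concentration (0.43 M) acts as the cathode; ions are reduced there and produced at the dilute (0.0067 M) anode.
With n = 3, Ecell = −(0.0592/3)·log([dilute]/[conc]) = −(0.0592/3)·log(0.0067/0.43) = +0.036 V.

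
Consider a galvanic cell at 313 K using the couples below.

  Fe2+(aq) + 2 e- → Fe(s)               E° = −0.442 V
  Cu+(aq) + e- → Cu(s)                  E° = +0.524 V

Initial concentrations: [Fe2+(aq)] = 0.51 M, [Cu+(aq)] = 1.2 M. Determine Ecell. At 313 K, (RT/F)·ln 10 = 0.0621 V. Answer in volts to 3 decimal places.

Cu⁺/Cu is reduced (cathode, E° = +0.524 V) and Fe²⁺/Fe is oxidized (anode).
E°cell = E°cat − E°an = +0.524 − (−0.442) = +0.966 V; n = 2.
Balancing gives 2 Cu+(aq) + Fe(s) → 2 Cu(s) + Fe2+(aq); hence Q = [Fe2+(aq)] / [Cu+(aq)]^2 = 0.354 (log Q = −0.451).
By the Nernst equation, E = +0.966 − (0.0621/2)·(−0.451) = +0.980 V.

+0.980 V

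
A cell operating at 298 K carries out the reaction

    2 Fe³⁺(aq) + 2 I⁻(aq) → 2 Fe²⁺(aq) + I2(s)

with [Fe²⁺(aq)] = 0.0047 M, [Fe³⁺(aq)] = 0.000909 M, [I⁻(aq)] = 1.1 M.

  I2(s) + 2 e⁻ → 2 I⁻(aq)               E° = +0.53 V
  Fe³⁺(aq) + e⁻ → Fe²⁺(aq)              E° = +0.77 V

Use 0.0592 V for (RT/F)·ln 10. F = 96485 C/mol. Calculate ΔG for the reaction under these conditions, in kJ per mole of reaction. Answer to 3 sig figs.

With Fe³⁺/Fe²⁺ reduced at the cathode, E°cell = +0.77 − (+0.53) = +0.24 V and n = 2.
The reaction quotient is [Fe²⁺(aq)]^2 / ([Fe³⁺(aq)]^2·[I⁻(aq)]^2) = 22.1; by Nernst, E = +0.24 − (0.0592/2)(1.344) = +0.2002 V.
ΔG = −nFE = −(2)(96485)(+0.2002) J/mol = −38.6 kJ/mol.

−38.6 kJ/mol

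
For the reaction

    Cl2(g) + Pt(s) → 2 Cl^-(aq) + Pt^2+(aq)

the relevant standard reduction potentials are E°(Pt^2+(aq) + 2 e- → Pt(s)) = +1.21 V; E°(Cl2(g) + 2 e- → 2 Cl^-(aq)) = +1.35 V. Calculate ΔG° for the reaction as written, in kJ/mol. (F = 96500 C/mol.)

In the reaction as written Cl2(g) is reduced, so the Cl₂/Cl⁻ couple is the cathode and Pt²⁺/Pt is the anode.
E°cell = +1.35 − (+1.21) = +0.14 V; balancing electrons gives n = 2.
ΔG° = −nFE°cell = −(2)(96500)(+0.14) J/mol = −27.0 kJ/mol.

−27.0 kJ/mol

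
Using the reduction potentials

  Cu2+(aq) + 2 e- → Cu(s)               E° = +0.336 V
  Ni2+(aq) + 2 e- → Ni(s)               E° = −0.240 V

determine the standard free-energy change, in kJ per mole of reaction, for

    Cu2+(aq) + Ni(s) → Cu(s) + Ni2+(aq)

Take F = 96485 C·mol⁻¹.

In the reaction as written Cu2+(aq) is reduced, so the Cu²⁺/Cu couple is the cathode and Ni²⁺/Ni is the anode.
E°cell = +0.336 − (−0.240) = +0.576 V; balancing electrons gives n = 2.
ΔG° = −nFE°cell = −(2)(96485)(+0.576) J/mol = −111 kJ/mol.

−111 kJ/mol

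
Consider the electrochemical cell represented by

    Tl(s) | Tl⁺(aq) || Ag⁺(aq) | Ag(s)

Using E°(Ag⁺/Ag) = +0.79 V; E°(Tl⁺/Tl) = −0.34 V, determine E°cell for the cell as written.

By convention the left-hand electrode in cell notation is the anode (oxidation) and the right-hand electrode is the cathode (reduction).
E°cell = E°(right) − E°(left) = +0.79 − (−0.34) = +1.13 V.

+1.13 V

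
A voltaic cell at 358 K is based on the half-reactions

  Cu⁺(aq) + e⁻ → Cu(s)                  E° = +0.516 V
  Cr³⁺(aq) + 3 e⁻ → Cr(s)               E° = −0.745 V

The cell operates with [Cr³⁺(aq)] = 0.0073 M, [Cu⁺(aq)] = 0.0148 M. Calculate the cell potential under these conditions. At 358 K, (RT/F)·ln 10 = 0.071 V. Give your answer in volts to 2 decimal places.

+1.18 V

Cu⁺/Cu is reduced (cathode, E° = +0.516 V) and Cr³⁺/Cr is oxidized (anode).
The standard potential is +0.516 − (−0.745) = +1.261 V and the balanced reaction transfers n = 3 electrons.
For the overall reaction 3 Cu⁺(aq) + Cr(s) → 3 Cu(s) + Cr³⁺(aq), Q = [Cr³⁺(aq)] / [Cu⁺(aq)]^3 = 2.25×10^3, giving log Q = 3.353.
Applying E = E° − (RT ln10/nF)·log Q gives +1.261 − (0.071/3)(3.353) = +1.18 V.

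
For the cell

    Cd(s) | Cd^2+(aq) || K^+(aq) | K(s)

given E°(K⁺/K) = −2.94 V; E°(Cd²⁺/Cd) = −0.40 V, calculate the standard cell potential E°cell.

By convention the left-hand electrode in cell notation is the anode (oxidation) and the right-hand electrode is the cathode (reduction).
E°cell = E°(right) − E°(left) = −2.94 − (−0.40) = −2.54 V.
The negative sign shows that, as written, the cell would require an external voltage to drive the reaction.

−2.54 V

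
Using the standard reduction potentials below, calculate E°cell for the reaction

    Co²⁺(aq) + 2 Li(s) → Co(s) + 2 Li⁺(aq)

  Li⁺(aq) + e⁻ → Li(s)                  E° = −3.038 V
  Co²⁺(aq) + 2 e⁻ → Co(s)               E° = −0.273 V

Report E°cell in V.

Co²⁺(aq) gains electrons, so the Co²⁺/Co couple is the cathode; the Li⁺/Li couple is the anode.
E°cell = E°(cathode) − E°(anode) = −0.273 − (−3.038) = +2.765 V.

+2.765 V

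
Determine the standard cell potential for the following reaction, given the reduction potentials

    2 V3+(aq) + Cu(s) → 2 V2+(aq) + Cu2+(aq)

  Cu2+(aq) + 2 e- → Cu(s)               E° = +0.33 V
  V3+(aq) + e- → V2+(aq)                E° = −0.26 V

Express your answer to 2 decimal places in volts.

In the reaction as written, V3+(aq) is reduced (cathode) and Cu2+(aq) is produced by oxidation at the anode.
E°cell = E°(cathode) − E°(anode) = −0.26 − (+0.33) = −0.59 V.

−0.59 V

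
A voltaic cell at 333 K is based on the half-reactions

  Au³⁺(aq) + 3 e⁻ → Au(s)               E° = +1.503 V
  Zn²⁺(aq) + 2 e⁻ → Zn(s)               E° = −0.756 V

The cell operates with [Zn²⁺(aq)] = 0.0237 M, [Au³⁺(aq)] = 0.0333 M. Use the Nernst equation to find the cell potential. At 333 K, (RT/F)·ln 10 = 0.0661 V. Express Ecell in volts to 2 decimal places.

Since E°(Au³⁺/Au) > E°(Zn²⁺/Zn), Au³⁺/Au serves as the cathode.
E°cell = E°cat − E°an = +1.503 − (−0.756) = +2.259 V; n = 6.
For the overall reaction 2 Au³⁺(aq) + 3 Zn(s) → 2 Au(s) + 3 Zn²⁺(aq), Q = [Zn²⁺(aq)]^3 / [Au³⁺(aq)]^2 = 0.012, giving log Q = −1.921.
By the Nernst equation, E = +2.259 − (0.0661/6)·(−1.921) = +2.28 V.

+2.28 V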